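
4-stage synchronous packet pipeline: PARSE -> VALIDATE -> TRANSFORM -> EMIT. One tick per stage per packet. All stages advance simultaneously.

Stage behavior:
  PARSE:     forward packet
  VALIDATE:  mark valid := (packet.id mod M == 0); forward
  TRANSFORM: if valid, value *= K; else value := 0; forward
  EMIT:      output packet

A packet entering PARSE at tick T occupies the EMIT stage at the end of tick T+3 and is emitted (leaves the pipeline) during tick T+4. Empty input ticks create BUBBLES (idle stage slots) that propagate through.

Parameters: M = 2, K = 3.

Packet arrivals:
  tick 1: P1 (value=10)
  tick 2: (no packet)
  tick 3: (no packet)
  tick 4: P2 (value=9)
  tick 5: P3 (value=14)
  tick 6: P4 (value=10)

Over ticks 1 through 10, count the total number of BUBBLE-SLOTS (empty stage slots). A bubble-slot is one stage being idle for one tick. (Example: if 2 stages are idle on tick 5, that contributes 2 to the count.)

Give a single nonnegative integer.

Tick 1: [PARSE:P1(v=10,ok=F), VALIDATE:-, TRANSFORM:-, EMIT:-] out:-; bubbles=3
Tick 2: [PARSE:-, VALIDATE:P1(v=10,ok=F), TRANSFORM:-, EMIT:-] out:-; bubbles=3
Tick 3: [PARSE:-, VALIDATE:-, TRANSFORM:P1(v=0,ok=F), EMIT:-] out:-; bubbles=3
Tick 4: [PARSE:P2(v=9,ok=F), VALIDATE:-, TRANSFORM:-, EMIT:P1(v=0,ok=F)] out:-; bubbles=2
Tick 5: [PARSE:P3(v=14,ok=F), VALIDATE:P2(v=9,ok=T), TRANSFORM:-, EMIT:-] out:P1(v=0); bubbles=2
Tick 6: [PARSE:P4(v=10,ok=F), VALIDATE:P3(v=14,ok=F), TRANSFORM:P2(v=27,ok=T), EMIT:-] out:-; bubbles=1
Tick 7: [PARSE:-, VALIDATE:P4(v=10,ok=T), TRANSFORM:P3(v=0,ok=F), EMIT:P2(v=27,ok=T)] out:-; bubbles=1
Tick 8: [PARSE:-, VALIDATE:-, TRANSFORM:P4(v=30,ok=T), EMIT:P3(v=0,ok=F)] out:P2(v=27); bubbles=2
Tick 9: [PARSE:-, VALIDATE:-, TRANSFORM:-, EMIT:P4(v=30,ok=T)] out:P3(v=0); bubbles=3
Tick 10: [PARSE:-, VALIDATE:-, TRANSFORM:-, EMIT:-] out:P4(v=30); bubbles=4
Total bubble-slots: 24

Answer: 24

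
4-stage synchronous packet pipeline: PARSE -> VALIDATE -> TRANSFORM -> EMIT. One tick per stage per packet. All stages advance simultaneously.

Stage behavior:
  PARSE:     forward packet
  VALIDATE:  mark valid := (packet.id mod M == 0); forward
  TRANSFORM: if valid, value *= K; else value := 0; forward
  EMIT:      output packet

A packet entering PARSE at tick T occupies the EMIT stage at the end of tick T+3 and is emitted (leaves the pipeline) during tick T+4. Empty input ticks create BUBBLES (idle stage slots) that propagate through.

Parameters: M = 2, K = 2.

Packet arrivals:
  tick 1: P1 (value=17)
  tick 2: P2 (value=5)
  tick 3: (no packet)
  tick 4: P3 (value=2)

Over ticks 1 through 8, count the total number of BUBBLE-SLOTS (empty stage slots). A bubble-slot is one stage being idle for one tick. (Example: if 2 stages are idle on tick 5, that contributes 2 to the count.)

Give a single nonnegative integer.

Tick 1: [PARSE:P1(v=17,ok=F), VALIDATE:-, TRANSFORM:-, EMIT:-] out:-; bubbles=3
Tick 2: [PARSE:P2(v=5,ok=F), VALIDATE:P1(v=17,ok=F), TRANSFORM:-, EMIT:-] out:-; bubbles=2
Tick 3: [PARSE:-, VALIDATE:P2(v=5,ok=T), TRANSFORM:P1(v=0,ok=F), EMIT:-] out:-; bubbles=2
Tick 4: [PARSE:P3(v=2,ok=F), VALIDATE:-, TRANSFORM:P2(v=10,ok=T), EMIT:P1(v=0,ok=F)] out:-; bubbles=1
Tick 5: [PARSE:-, VALIDATE:P3(v=2,ok=F), TRANSFORM:-, EMIT:P2(v=10,ok=T)] out:P1(v=0); bubbles=2
Tick 6: [PARSE:-, VALIDATE:-, TRANSFORM:P3(v=0,ok=F), EMIT:-] out:P2(v=10); bubbles=3
Tick 7: [PARSE:-, VALIDATE:-, TRANSFORM:-, EMIT:P3(v=0,ok=F)] out:-; bubbles=3
Tick 8: [PARSE:-, VALIDATE:-, TRANSFORM:-, EMIT:-] out:P3(v=0); bubbles=4
Total bubble-slots: 20

Answer: 20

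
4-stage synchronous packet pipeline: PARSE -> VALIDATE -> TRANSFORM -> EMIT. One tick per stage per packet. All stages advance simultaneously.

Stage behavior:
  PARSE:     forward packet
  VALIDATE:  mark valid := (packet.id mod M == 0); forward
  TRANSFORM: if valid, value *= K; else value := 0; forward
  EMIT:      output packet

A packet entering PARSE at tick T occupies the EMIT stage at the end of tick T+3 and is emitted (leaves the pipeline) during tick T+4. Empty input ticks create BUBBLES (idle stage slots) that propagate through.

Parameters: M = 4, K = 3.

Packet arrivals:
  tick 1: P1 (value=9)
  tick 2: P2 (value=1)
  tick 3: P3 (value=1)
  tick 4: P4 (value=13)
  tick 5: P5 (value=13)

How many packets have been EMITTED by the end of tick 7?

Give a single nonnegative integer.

Tick 1: [PARSE:P1(v=9,ok=F), VALIDATE:-, TRANSFORM:-, EMIT:-] out:-; in:P1
Tick 2: [PARSE:P2(v=1,ok=F), VALIDATE:P1(v=9,ok=F), TRANSFORM:-, EMIT:-] out:-; in:P2
Tick 3: [PARSE:P3(v=1,ok=F), VALIDATE:P2(v=1,ok=F), TRANSFORM:P1(v=0,ok=F), EMIT:-] out:-; in:P3
Tick 4: [PARSE:P4(v=13,ok=F), VALIDATE:P3(v=1,ok=F), TRANSFORM:P2(v=0,ok=F), EMIT:P1(v=0,ok=F)] out:-; in:P4
Tick 5: [PARSE:P5(v=13,ok=F), VALIDATE:P4(v=13,ok=T), TRANSFORM:P3(v=0,ok=F), EMIT:P2(v=0,ok=F)] out:P1(v=0); in:P5
Tick 6: [PARSE:-, VALIDATE:P5(v=13,ok=F), TRANSFORM:P4(v=39,ok=T), EMIT:P3(v=0,ok=F)] out:P2(v=0); in:-
Tick 7: [PARSE:-, VALIDATE:-, TRANSFORM:P5(v=0,ok=F), EMIT:P4(v=39,ok=T)] out:P3(v=0); in:-
Emitted by tick 7: ['P1', 'P2', 'P3']

Answer: 3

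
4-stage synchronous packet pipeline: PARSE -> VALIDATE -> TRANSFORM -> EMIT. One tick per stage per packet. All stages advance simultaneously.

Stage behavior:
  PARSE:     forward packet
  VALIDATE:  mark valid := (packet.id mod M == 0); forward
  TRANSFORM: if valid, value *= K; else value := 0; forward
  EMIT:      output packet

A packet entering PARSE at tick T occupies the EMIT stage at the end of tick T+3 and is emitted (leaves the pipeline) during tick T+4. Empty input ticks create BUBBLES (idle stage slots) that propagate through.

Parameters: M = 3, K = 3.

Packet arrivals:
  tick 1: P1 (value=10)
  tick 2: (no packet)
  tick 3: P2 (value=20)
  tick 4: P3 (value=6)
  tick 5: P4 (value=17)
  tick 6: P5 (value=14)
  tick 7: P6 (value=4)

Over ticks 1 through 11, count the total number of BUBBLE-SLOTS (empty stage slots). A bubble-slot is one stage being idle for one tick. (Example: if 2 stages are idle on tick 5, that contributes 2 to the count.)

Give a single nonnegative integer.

Tick 1: [PARSE:P1(v=10,ok=F), VALIDATE:-, TRANSFORM:-, EMIT:-] out:-; bubbles=3
Tick 2: [PARSE:-, VALIDATE:P1(v=10,ok=F), TRANSFORM:-, EMIT:-] out:-; bubbles=3
Tick 3: [PARSE:P2(v=20,ok=F), VALIDATE:-, TRANSFORM:P1(v=0,ok=F), EMIT:-] out:-; bubbles=2
Tick 4: [PARSE:P3(v=6,ok=F), VALIDATE:P2(v=20,ok=F), TRANSFORM:-, EMIT:P1(v=0,ok=F)] out:-; bubbles=1
Tick 5: [PARSE:P4(v=17,ok=F), VALIDATE:P3(v=6,ok=T), TRANSFORM:P2(v=0,ok=F), EMIT:-] out:P1(v=0); bubbles=1
Tick 6: [PARSE:P5(v=14,ok=F), VALIDATE:P4(v=17,ok=F), TRANSFORM:P3(v=18,ok=T), EMIT:P2(v=0,ok=F)] out:-; bubbles=0
Tick 7: [PARSE:P6(v=4,ok=F), VALIDATE:P5(v=14,ok=F), TRANSFORM:P4(v=0,ok=F), EMIT:P3(v=18,ok=T)] out:P2(v=0); bubbles=0
Tick 8: [PARSE:-, VALIDATE:P6(v=4,ok=T), TRANSFORM:P5(v=0,ok=F), EMIT:P4(v=0,ok=F)] out:P3(v=18); bubbles=1
Tick 9: [PARSE:-, VALIDATE:-, TRANSFORM:P6(v=12,ok=T), EMIT:P5(v=0,ok=F)] out:P4(v=0); bubbles=2
Tick 10: [PARSE:-, VALIDATE:-, TRANSFORM:-, EMIT:P6(v=12,ok=T)] out:P5(v=0); bubbles=3
Tick 11: [PARSE:-, VALIDATE:-, TRANSFORM:-, EMIT:-] out:P6(v=12); bubbles=4
Total bubble-slots: 20

Answer: 20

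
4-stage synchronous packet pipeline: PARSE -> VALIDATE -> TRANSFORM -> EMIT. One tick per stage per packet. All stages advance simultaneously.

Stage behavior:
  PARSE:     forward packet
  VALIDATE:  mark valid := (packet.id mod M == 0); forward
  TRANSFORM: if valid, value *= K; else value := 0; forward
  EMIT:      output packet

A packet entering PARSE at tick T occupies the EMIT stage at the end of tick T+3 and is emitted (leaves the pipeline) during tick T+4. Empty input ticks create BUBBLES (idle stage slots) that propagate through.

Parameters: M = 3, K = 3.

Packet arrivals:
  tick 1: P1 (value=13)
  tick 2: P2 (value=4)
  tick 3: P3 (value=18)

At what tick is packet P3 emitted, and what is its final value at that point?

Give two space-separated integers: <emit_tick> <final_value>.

Answer: 7 54

Derivation:
Tick 1: [PARSE:P1(v=13,ok=F), VALIDATE:-, TRANSFORM:-, EMIT:-] out:-; in:P1
Tick 2: [PARSE:P2(v=4,ok=F), VALIDATE:P1(v=13,ok=F), TRANSFORM:-, EMIT:-] out:-; in:P2
Tick 3: [PARSE:P3(v=18,ok=F), VALIDATE:P2(v=4,ok=F), TRANSFORM:P1(v=0,ok=F), EMIT:-] out:-; in:P3
Tick 4: [PARSE:-, VALIDATE:P3(v=18,ok=T), TRANSFORM:P2(v=0,ok=F), EMIT:P1(v=0,ok=F)] out:-; in:-
Tick 5: [PARSE:-, VALIDATE:-, TRANSFORM:P3(v=54,ok=T), EMIT:P2(v=0,ok=F)] out:P1(v=0); in:-
Tick 6: [PARSE:-, VALIDATE:-, TRANSFORM:-, EMIT:P3(v=54,ok=T)] out:P2(v=0); in:-
Tick 7: [PARSE:-, VALIDATE:-, TRANSFORM:-, EMIT:-] out:P3(v=54); in:-
P3: arrives tick 3, valid=True (id=3, id%3=0), emit tick 7, final value 54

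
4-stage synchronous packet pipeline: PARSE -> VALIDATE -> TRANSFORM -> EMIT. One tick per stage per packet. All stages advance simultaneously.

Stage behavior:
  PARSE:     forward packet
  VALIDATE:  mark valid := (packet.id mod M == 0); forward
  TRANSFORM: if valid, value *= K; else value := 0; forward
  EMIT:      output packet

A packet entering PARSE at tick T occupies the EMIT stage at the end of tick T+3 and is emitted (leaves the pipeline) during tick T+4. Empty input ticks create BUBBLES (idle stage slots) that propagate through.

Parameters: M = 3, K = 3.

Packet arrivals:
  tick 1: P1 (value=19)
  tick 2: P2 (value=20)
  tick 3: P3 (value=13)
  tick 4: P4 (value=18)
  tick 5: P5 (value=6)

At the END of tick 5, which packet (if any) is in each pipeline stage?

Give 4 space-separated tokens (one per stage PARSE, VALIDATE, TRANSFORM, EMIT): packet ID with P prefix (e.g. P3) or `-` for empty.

Tick 1: [PARSE:P1(v=19,ok=F), VALIDATE:-, TRANSFORM:-, EMIT:-] out:-; in:P1
Tick 2: [PARSE:P2(v=20,ok=F), VALIDATE:P1(v=19,ok=F), TRANSFORM:-, EMIT:-] out:-; in:P2
Tick 3: [PARSE:P3(v=13,ok=F), VALIDATE:P2(v=20,ok=F), TRANSFORM:P1(v=0,ok=F), EMIT:-] out:-; in:P3
Tick 4: [PARSE:P4(v=18,ok=F), VALIDATE:P3(v=13,ok=T), TRANSFORM:P2(v=0,ok=F), EMIT:P1(v=0,ok=F)] out:-; in:P4
Tick 5: [PARSE:P5(v=6,ok=F), VALIDATE:P4(v=18,ok=F), TRANSFORM:P3(v=39,ok=T), EMIT:P2(v=0,ok=F)] out:P1(v=0); in:P5
At end of tick 5: ['P5', 'P4', 'P3', 'P2']

Answer: P5 P4 P3 P2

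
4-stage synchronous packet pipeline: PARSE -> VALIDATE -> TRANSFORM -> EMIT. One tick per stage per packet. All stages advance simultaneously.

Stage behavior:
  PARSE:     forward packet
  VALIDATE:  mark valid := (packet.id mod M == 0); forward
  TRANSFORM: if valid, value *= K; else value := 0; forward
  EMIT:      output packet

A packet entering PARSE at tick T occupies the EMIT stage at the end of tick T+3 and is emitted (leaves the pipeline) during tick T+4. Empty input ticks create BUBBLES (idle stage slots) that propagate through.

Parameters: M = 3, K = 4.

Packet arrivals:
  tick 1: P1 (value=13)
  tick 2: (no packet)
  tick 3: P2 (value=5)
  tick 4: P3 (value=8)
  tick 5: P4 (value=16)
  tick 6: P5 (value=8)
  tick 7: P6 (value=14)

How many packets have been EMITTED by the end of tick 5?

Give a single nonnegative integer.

Tick 1: [PARSE:P1(v=13,ok=F), VALIDATE:-, TRANSFORM:-, EMIT:-] out:-; in:P1
Tick 2: [PARSE:-, VALIDATE:P1(v=13,ok=F), TRANSFORM:-, EMIT:-] out:-; in:-
Tick 3: [PARSE:P2(v=5,ok=F), VALIDATE:-, TRANSFORM:P1(v=0,ok=F), EMIT:-] out:-; in:P2
Tick 4: [PARSE:P3(v=8,ok=F), VALIDATE:P2(v=5,ok=F), TRANSFORM:-, EMIT:P1(v=0,ok=F)] out:-; in:P3
Tick 5: [PARSE:P4(v=16,ok=F), VALIDATE:P3(v=8,ok=T), TRANSFORM:P2(v=0,ok=F), EMIT:-] out:P1(v=0); in:P4
Emitted by tick 5: ['P1']

Answer: 1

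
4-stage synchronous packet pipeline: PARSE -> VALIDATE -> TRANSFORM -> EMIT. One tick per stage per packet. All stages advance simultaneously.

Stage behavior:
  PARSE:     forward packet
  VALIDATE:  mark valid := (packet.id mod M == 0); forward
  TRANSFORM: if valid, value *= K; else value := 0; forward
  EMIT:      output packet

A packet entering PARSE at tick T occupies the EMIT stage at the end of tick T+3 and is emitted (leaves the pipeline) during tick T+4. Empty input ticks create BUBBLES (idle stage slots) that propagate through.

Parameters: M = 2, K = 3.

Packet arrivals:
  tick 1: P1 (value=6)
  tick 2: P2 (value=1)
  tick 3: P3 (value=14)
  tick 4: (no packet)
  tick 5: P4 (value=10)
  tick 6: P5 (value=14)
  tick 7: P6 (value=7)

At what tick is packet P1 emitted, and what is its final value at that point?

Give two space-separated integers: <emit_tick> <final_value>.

Answer: 5 0

Derivation:
Tick 1: [PARSE:P1(v=6,ok=F), VALIDATE:-, TRANSFORM:-, EMIT:-] out:-; in:P1
Tick 2: [PARSE:P2(v=1,ok=F), VALIDATE:P1(v=6,ok=F), TRANSFORM:-, EMIT:-] out:-; in:P2
Tick 3: [PARSE:P3(v=14,ok=F), VALIDATE:P2(v=1,ok=T), TRANSFORM:P1(v=0,ok=F), EMIT:-] out:-; in:P3
Tick 4: [PARSE:-, VALIDATE:P3(v=14,ok=F), TRANSFORM:P2(v=3,ok=T), EMIT:P1(v=0,ok=F)] out:-; in:-
Tick 5: [PARSE:P4(v=10,ok=F), VALIDATE:-, TRANSFORM:P3(v=0,ok=F), EMIT:P2(v=3,ok=T)] out:P1(v=0); in:P4
Tick 6: [PARSE:P5(v=14,ok=F), VALIDATE:P4(v=10,ok=T), TRANSFORM:-, EMIT:P3(v=0,ok=F)] out:P2(v=3); in:P5
Tick 7: [PARSE:P6(v=7,ok=F), VALIDATE:P5(v=14,ok=F), TRANSFORM:P4(v=30,ok=T), EMIT:-] out:P3(v=0); in:P6
Tick 8: [PARSE:-, VALIDATE:P6(v=7,ok=T), TRANSFORM:P5(v=0,ok=F), EMIT:P4(v=30,ok=T)] out:-; in:-
Tick 9: [PARSE:-, VALIDATE:-, TRANSFORM:P6(v=21,ok=T), EMIT:P5(v=0,ok=F)] out:P4(v=30); in:-
Tick 10: [PARSE:-, VALIDATE:-, TRANSFORM:-, EMIT:P6(v=21,ok=T)] out:P5(v=0); in:-
Tick 11: [PARSE:-, VALIDATE:-, TRANSFORM:-, EMIT:-] out:P6(v=21); in:-
P1: arrives tick 1, valid=False (id=1, id%2=1), emit tick 5, final value 0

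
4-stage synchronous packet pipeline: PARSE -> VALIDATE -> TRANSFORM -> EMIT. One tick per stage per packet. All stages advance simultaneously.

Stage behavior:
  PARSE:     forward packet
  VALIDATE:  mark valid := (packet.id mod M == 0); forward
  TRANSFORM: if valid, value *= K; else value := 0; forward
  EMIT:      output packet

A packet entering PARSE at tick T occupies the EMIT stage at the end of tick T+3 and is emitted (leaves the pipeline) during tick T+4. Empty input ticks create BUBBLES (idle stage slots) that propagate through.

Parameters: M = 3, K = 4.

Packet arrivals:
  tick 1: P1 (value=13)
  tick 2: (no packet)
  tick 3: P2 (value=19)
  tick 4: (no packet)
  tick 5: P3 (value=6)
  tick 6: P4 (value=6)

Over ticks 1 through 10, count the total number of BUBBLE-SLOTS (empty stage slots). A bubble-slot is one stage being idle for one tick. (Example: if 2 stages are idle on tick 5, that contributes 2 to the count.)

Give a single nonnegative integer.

Answer: 24

Derivation:
Tick 1: [PARSE:P1(v=13,ok=F), VALIDATE:-, TRANSFORM:-, EMIT:-] out:-; bubbles=3
Tick 2: [PARSE:-, VALIDATE:P1(v=13,ok=F), TRANSFORM:-, EMIT:-] out:-; bubbles=3
Tick 3: [PARSE:P2(v=19,ok=F), VALIDATE:-, TRANSFORM:P1(v=0,ok=F), EMIT:-] out:-; bubbles=2
Tick 4: [PARSE:-, VALIDATE:P2(v=19,ok=F), TRANSFORM:-, EMIT:P1(v=0,ok=F)] out:-; bubbles=2
Tick 5: [PARSE:P3(v=6,ok=F), VALIDATE:-, TRANSFORM:P2(v=0,ok=F), EMIT:-] out:P1(v=0); bubbles=2
Tick 6: [PARSE:P4(v=6,ok=F), VALIDATE:P3(v=6,ok=T), TRANSFORM:-, EMIT:P2(v=0,ok=F)] out:-; bubbles=1
Tick 7: [PARSE:-, VALIDATE:P4(v=6,ok=F), TRANSFORM:P3(v=24,ok=T), EMIT:-] out:P2(v=0); bubbles=2
Tick 8: [PARSE:-, VALIDATE:-, TRANSFORM:P4(v=0,ok=F), EMIT:P3(v=24,ok=T)] out:-; bubbles=2
Tick 9: [PARSE:-, VALIDATE:-, TRANSFORM:-, EMIT:P4(v=0,ok=F)] out:P3(v=24); bubbles=3
Tick 10: [PARSE:-, VALIDATE:-, TRANSFORM:-, EMIT:-] out:P4(v=0); bubbles=4
Total bubble-slots: 24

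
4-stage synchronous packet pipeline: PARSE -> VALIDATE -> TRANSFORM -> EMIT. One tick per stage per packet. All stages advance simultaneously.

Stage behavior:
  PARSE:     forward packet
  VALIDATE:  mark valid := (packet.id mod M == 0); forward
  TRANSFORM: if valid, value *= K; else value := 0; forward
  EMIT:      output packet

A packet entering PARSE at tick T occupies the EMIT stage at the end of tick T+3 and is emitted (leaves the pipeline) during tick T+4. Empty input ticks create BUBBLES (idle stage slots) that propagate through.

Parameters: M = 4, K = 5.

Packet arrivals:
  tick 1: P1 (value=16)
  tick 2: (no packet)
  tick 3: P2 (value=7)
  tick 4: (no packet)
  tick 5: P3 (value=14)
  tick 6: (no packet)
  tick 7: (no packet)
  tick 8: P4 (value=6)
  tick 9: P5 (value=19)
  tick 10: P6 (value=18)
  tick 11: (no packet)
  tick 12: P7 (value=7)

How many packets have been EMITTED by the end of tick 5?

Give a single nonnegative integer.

Answer: 1

Derivation:
Tick 1: [PARSE:P1(v=16,ok=F), VALIDATE:-, TRANSFORM:-, EMIT:-] out:-; in:P1
Tick 2: [PARSE:-, VALIDATE:P1(v=16,ok=F), TRANSFORM:-, EMIT:-] out:-; in:-
Tick 3: [PARSE:P2(v=7,ok=F), VALIDATE:-, TRANSFORM:P1(v=0,ok=F), EMIT:-] out:-; in:P2
Tick 4: [PARSE:-, VALIDATE:P2(v=7,ok=F), TRANSFORM:-, EMIT:P1(v=0,ok=F)] out:-; in:-
Tick 5: [PARSE:P3(v=14,ok=F), VALIDATE:-, TRANSFORM:P2(v=0,ok=F), EMIT:-] out:P1(v=0); in:P3
Emitted by tick 5: ['P1']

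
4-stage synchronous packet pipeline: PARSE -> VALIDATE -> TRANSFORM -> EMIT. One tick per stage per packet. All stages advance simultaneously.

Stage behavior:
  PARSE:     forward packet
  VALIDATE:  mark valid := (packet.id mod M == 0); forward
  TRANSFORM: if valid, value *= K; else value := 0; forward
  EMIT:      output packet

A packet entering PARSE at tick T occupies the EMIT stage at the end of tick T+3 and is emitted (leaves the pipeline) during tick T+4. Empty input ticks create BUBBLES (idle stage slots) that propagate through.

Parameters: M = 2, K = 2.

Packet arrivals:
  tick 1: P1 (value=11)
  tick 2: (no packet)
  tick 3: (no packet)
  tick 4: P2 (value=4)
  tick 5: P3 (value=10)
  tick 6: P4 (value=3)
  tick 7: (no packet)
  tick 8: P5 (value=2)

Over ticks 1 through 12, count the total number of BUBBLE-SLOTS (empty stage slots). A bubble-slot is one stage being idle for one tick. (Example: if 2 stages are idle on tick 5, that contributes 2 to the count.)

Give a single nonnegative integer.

Tick 1: [PARSE:P1(v=11,ok=F), VALIDATE:-, TRANSFORM:-, EMIT:-] out:-; bubbles=3
Tick 2: [PARSE:-, VALIDATE:P1(v=11,ok=F), TRANSFORM:-, EMIT:-] out:-; bubbles=3
Tick 3: [PARSE:-, VALIDATE:-, TRANSFORM:P1(v=0,ok=F), EMIT:-] out:-; bubbles=3
Tick 4: [PARSE:P2(v=4,ok=F), VALIDATE:-, TRANSFORM:-, EMIT:P1(v=0,ok=F)] out:-; bubbles=2
Tick 5: [PARSE:P3(v=10,ok=F), VALIDATE:P2(v=4,ok=T), TRANSFORM:-, EMIT:-] out:P1(v=0); bubbles=2
Tick 6: [PARSE:P4(v=3,ok=F), VALIDATE:P3(v=10,ok=F), TRANSFORM:P2(v=8,ok=T), EMIT:-] out:-; bubbles=1
Tick 7: [PARSE:-, VALIDATE:P4(v=3,ok=T), TRANSFORM:P3(v=0,ok=F), EMIT:P2(v=8,ok=T)] out:-; bubbles=1
Tick 8: [PARSE:P5(v=2,ok=F), VALIDATE:-, TRANSFORM:P4(v=6,ok=T), EMIT:P3(v=0,ok=F)] out:P2(v=8); bubbles=1
Tick 9: [PARSE:-, VALIDATE:P5(v=2,ok=F), TRANSFORM:-, EMIT:P4(v=6,ok=T)] out:P3(v=0); bubbles=2
Tick 10: [PARSE:-, VALIDATE:-, TRANSFORM:P5(v=0,ok=F), EMIT:-] out:P4(v=6); bubbles=3
Tick 11: [PARSE:-, VALIDATE:-, TRANSFORM:-, EMIT:P5(v=0,ok=F)] out:-; bubbles=3
Tick 12: [PARSE:-, VALIDATE:-, TRANSFORM:-, EMIT:-] out:P5(v=0); bubbles=4
Total bubble-slots: 28

Answer: 28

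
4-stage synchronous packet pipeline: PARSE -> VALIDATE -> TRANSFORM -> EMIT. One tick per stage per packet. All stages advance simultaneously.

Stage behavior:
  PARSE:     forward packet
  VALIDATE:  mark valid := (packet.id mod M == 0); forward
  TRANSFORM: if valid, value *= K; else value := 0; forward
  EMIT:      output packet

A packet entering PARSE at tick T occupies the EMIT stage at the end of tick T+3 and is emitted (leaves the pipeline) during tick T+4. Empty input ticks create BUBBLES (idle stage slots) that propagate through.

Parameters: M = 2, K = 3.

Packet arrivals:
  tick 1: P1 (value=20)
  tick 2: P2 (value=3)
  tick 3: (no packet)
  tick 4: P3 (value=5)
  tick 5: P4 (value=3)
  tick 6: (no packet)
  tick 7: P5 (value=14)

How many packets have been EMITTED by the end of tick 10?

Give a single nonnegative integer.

Tick 1: [PARSE:P1(v=20,ok=F), VALIDATE:-, TRANSFORM:-, EMIT:-] out:-; in:P1
Tick 2: [PARSE:P2(v=3,ok=F), VALIDATE:P1(v=20,ok=F), TRANSFORM:-, EMIT:-] out:-; in:P2
Tick 3: [PARSE:-, VALIDATE:P2(v=3,ok=T), TRANSFORM:P1(v=0,ok=F), EMIT:-] out:-; in:-
Tick 4: [PARSE:P3(v=5,ok=F), VALIDATE:-, TRANSFORM:P2(v=9,ok=T), EMIT:P1(v=0,ok=F)] out:-; in:P3
Tick 5: [PARSE:P4(v=3,ok=F), VALIDATE:P3(v=5,ok=F), TRANSFORM:-, EMIT:P2(v=9,ok=T)] out:P1(v=0); in:P4
Tick 6: [PARSE:-, VALIDATE:P4(v=3,ok=T), TRANSFORM:P3(v=0,ok=F), EMIT:-] out:P2(v=9); in:-
Tick 7: [PARSE:P5(v=14,ok=F), VALIDATE:-, TRANSFORM:P4(v=9,ok=T), EMIT:P3(v=0,ok=F)] out:-; in:P5
Tick 8: [PARSE:-, VALIDATE:P5(v=14,ok=F), TRANSFORM:-, EMIT:P4(v=9,ok=T)] out:P3(v=0); in:-
Tick 9: [PARSE:-, VALIDATE:-, TRANSFORM:P5(v=0,ok=F), EMIT:-] out:P4(v=9); in:-
Tick 10: [PARSE:-, VALIDATE:-, TRANSFORM:-, EMIT:P5(v=0,ok=F)] out:-; in:-
Emitted by tick 10: ['P1', 'P2', 'P3', 'P4']

Answer: 4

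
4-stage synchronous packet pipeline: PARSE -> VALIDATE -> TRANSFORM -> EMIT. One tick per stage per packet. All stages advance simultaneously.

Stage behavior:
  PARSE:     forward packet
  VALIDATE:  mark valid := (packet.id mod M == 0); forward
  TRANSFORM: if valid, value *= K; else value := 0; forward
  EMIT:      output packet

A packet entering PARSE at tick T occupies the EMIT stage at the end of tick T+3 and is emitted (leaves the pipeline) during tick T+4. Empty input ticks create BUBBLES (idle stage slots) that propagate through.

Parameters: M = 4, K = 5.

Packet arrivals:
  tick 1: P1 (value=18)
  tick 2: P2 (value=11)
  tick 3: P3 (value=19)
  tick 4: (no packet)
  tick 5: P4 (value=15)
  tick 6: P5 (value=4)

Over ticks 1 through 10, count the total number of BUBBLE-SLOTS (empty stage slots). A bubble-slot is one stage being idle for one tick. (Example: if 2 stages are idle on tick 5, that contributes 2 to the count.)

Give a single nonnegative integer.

Tick 1: [PARSE:P1(v=18,ok=F), VALIDATE:-, TRANSFORM:-, EMIT:-] out:-; bubbles=3
Tick 2: [PARSE:P2(v=11,ok=F), VALIDATE:P1(v=18,ok=F), TRANSFORM:-, EMIT:-] out:-; bubbles=2
Tick 3: [PARSE:P3(v=19,ok=F), VALIDATE:P2(v=11,ok=F), TRANSFORM:P1(v=0,ok=F), EMIT:-] out:-; bubbles=1
Tick 4: [PARSE:-, VALIDATE:P3(v=19,ok=F), TRANSFORM:P2(v=0,ok=F), EMIT:P1(v=0,ok=F)] out:-; bubbles=1
Tick 5: [PARSE:P4(v=15,ok=F), VALIDATE:-, TRANSFORM:P3(v=0,ok=F), EMIT:P2(v=0,ok=F)] out:P1(v=0); bubbles=1
Tick 6: [PARSE:P5(v=4,ok=F), VALIDATE:P4(v=15,ok=T), TRANSFORM:-, EMIT:P3(v=0,ok=F)] out:P2(v=0); bubbles=1
Tick 7: [PARSE:-, VALIDATE:P5(v=4,ok=F), TRANSFORM:P4(v=75,ok=T), EMIT:-] out:P3(v=0); bubbles=2
Tick 8: [PARSE:-, VALIDATE:-, TRANSFORM:P5(v=0,ok=F), EMIT:P4(v=75,ok=T)] out:-; bubbles=2
Tick 9: [PARSE:-, VALIDATE:-, TRANSFORM:-, EMIT:P5(v=0,ok=F)] out:P4(v=75); bubbles=3
Tick 10: [PARSE:-, VALIDATE:-, TRANSFORM:-, EMIT:-] out:P5(v=0); bubbles=4
Total bubble-slots: 20

Answer: 20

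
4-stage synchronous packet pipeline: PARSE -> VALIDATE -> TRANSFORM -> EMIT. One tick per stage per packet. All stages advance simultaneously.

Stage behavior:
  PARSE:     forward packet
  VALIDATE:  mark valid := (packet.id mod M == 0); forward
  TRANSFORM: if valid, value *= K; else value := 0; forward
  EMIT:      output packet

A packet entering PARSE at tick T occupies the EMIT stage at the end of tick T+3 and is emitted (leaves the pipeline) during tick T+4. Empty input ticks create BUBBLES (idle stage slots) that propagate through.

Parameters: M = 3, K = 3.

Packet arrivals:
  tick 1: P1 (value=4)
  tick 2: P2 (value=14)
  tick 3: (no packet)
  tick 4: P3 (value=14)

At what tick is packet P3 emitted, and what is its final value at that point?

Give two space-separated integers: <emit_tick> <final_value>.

Tick 1: [PARSE:P1(v=4,ok=F), VALIDATE:-, TRANSFORM:-, EMIT:-] out:-; in:P1
Tick 2: [PARSE:P2(v=14,ok=F), VALIDATE:P1(v=4,ok=F), TRANSFORM:-, EMIT:-] out:-; in:P2
Tick 3: [PARSE:-, VALIDATE:P2(v=14,ok=F), TRANSFORM:P1(v=0,ok=F), EMIT:-] out:-; in:-
Tick 4: [PARSE:P3(v=14,ok=F), VALIDATE:-, TRANSFORM:P2(v=0,ok=F), EMIT:P1(v=0,ok=F)] out:-; in:P3
Tick 5: [PARSE:-, VALIDATE:P3(v=14,ok=T), TRANSFORM:-, EMIT:P2(v=0,ok=F)] out:P1(v=0); in:-
Tick 6: [PARSE:-, VALIDATE:-, TRANSFORM:P3(v=42,ok=T), EMIT:-] out:P2(v=0); in:-
Tick 7: [PARSE:-, VALIDATE:-, TRANSFORM:-, EMIT:P3(v=42,ok=T)] out:-; in:-
Tick 8: [PARSE:-, VALIDATE:-, TRANSFORM:-, EMIT:-] out:P3(v=42); in:-
P3: arrives tick 4, valid=True (id=3, id%3=0), emit tick 8, final value 42

Answer: 8 42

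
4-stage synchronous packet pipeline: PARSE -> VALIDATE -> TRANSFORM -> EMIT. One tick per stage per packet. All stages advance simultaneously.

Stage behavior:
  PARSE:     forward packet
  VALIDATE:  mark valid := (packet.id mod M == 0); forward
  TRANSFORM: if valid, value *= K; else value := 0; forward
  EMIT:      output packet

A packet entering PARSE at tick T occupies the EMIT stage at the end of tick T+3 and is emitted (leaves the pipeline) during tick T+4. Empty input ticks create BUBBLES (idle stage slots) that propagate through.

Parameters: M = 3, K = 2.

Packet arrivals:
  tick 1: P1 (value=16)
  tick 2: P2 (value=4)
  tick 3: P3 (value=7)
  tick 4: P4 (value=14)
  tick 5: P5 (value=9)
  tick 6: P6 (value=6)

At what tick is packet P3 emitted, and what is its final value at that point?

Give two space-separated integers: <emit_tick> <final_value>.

Tick 1: [PARSE:P1(v=16,ok=F), VALIDATE:-, TRANSFORM:-, EMIT:-] out:-; in:P1
Tick 2: [PARSE:P2(v=4,ok=F), VALIDATE:P1(v=16,ok=F), TRANSFORM:-, EMIT:-] out:-; in:P2
Tick 3: [PARSE:P3(v=7,ok=F), VALIDATE:P2(v=4,ok=F), TRANSFORM:P1(v=0,ok=F), EMIT:-] out:-; in:P3
Tick 4: [PARSE:P4(v=14,ok=F), VALIDATE:P3(v=7,ok=T), TRANSFORM:P2(v=0,ok=F), EMIT:P1(v=0,ok=F)] out:-; in:P4
Tick 5: [PARSE:P5(v=9,ok=F), VALIDATE:P4(v=14,ok=F), TRANSFORM:P3(v=14,ok=T), EMIT:P2(v=0,ok=F)] out:P1(v=0); in:P5
Tick 6: [PARSE:P6(v=6,ok=F), VALIDATE:P5(v=9,ok=F), TRANSFORM:P4(v=0,ok=F), EMIT:P3(v=14,ok=T)] out:P2(v=0); in:P6
Tick 7: [PARSE:-, VALIDATE:P6(v=6,ok=T), TRANSFORM:P5(v=0,ok=F), EMIT:P4(v=0,ok=F)] out:P3(v=14); in:-
Tick 8: [PARSE:-, VALIDATE:-, TRANSFORM:P6(v=12,ok=T), EMIT:P5(v=0,ok=F)] out:P4(v=0); in:-
Tick 9: [PARSE:-, VALIDATE:-, TRANSFORM:-, EMIT:P6(v=12,ok=T)] out:P5(v=0); in:-
Tick 10: [PARSE:-, VALIDATE:-, TRANSFORM:-, EMIT:-] out:P6(v=12); in:-
P3: arrives tick 3, valid=True (id=3, id%3=0), emit tick 7, final value 14

Answer: 7 14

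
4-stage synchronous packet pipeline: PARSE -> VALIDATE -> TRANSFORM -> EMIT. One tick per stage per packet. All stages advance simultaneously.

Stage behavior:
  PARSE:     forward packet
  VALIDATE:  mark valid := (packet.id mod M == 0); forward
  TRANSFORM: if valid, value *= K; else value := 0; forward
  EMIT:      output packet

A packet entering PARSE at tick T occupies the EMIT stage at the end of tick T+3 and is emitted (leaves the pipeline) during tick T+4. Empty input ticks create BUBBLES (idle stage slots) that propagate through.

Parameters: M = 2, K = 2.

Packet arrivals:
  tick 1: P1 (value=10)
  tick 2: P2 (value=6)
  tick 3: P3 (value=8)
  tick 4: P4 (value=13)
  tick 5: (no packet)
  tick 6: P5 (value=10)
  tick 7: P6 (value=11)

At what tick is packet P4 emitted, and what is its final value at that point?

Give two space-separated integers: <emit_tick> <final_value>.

Answer: 8 26

Derivation:
Tick 1: [PARSE:P1(v=10,ok=F), VALIDATE:-, TRANSFORM:-, EMIT:-] out:-; in:P1
Tick 2: [PARSE:P2(v=6,ok=F), VALIDATE:P1(v=10,ok=F), TRANSFORM:-, EMIT:-] out:-; in:P2
Tick 3: [PARSE:P3(v=8,ok=F), VALIDATE:P2(v=6,ok=T), TRANSFORM:P1(v=0,ok=F), EMIT:-] out:-; in:P3
Tick 4: [PARSE:P4(v=13,ok=F), VALIDATE:P3(v=8,ok=F), TRANSFORM:P2(v=12,ok=T), EMIT:P1(v=0,ok=F)] out:-; in:P4
Tick 5: [PARSE:-, VALIDATE:P4(v=13,ok=T), TRANSFORM:P3(v=0,ok=F), EMIT:P2(v=12,ok=T)] out:P1(v=0); in:-
Tick 6: [PARSE:P5(v=10,ok=F), VALIDATE:-, TRANSFORM:P4(v=26,ok=T), EMIT:P3(v=0,ok=F)] out:P2(v=12); in:P5
Tick 7: [PARSE:P6(v=11,ok=F), VALIDATE:P5(v=10,ok=F), TRANSFORM:-, EMIT:P4(v=26,ok=T)] out:P3(v=0); in:P6
Tick 8: [PARSE:-, VALIDATE:P6(v=11,ok=T), TRANSFORM:P5(v=0,ok=F), EMIT:-] out:P4(v=26); in:-
Tick 9: [PARSE:-, VALIDATE:-, TRANSFORM:P6(v=22,ok=T), EMIT:P5(v=0,ok=F)] out:-; in:-
Tick 10: [PARSE:-, VALIDATE:-, TRANSFORM:-, EMIT:P6(v=22,ok=T)] out:P5(v=0); in:-
Tick 11: [PARSE:-, VALIDATE:-, TRANSFORM:-, EMIT:-] out:P6(v=22); in:-
P4: arrives tick 4, valid=True (id=4, id%2=0), emit tick 8, final value 26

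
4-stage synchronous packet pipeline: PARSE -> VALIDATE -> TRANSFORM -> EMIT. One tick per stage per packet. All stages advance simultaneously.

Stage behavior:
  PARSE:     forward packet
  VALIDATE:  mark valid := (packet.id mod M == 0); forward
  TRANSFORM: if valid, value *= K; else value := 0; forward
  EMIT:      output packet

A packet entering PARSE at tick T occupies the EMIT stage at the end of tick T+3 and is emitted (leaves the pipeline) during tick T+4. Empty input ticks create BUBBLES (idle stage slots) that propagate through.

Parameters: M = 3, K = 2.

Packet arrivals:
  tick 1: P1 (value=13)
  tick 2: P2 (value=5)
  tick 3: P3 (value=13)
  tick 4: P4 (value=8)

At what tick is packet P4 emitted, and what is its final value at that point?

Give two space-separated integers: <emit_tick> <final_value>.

Answer: 8 0

Derivation:
Tick 1: [PARSE:P1(v=13,ok=F), VALIDATE:-, TRANSFORM:-, EMIT:-] out:-; in:P1
Tick 2: [PARSE:P2(v=5,ok=F), VALIDATE:P1(v=13,ok=F), TRANSFORM:-, EMIT:-] out:-; in:P2
Tick 3: [PARSE:P3(v=13,ok=F), VALIDATE:P2(v=5,ok=F), TRANSFORM:P1(v=0,ok=F), EMIT:-] out:-; in:P3
Tick 4: [PARSE:P4(v=8,ok=F), VALIDATE:P3(v=13,ok=T), TRANSFORM:P2(v=0,ok=F), EMIT:P1(v=0,ok=F)] out:-; in:P4
Tick 5: [PARSE:-, VALIDATE:P4(v=8,ok=F), TRANSFORM:P3(v=26,ok=T), EMIT:P2(v=0,ok=F)] out:P1(v=0); in:-
Tick 6: [PARSE:-, VALIDATE:-, TRANSFORM:P4(v=0,ok=F), EMIT:P3(v=26,ok=T)] out:P2(v=0); in:-
Tick 7: [PARSE:-, VALIDATE:-, TRANSFORM:-, EMIT:P4(v=0,ok=F)] out:P3(v=26); in:-
Tick 8: [PARSE:-, VALIDATE:-, TRANSFORM:-, EMIT:-] out:P4(v=0); in:-
P4: arrives tick 4, valid=False (id=4, id%3=1), emit tick 8, final value 0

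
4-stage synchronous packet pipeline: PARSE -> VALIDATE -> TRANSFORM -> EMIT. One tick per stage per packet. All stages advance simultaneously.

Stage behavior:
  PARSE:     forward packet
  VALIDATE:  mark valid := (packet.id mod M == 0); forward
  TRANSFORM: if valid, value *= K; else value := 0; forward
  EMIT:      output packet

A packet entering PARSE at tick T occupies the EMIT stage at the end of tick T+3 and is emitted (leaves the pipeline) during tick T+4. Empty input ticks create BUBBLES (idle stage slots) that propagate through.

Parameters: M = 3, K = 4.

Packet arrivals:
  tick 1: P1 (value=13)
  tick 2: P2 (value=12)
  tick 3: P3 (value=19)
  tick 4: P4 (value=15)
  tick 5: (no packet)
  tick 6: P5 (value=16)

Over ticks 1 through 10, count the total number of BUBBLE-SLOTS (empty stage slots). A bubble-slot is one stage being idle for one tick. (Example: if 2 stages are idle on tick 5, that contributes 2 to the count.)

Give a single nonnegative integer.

Tick 1: [PARSE:P1(v=13,ok=F), VALIDATE:-, TRANSFORM:-, EMIT:-] out:-; bubbles=3
Tick 2: [PARSE:P2(v=12,ok=F), VALIDATE:P1(v=13,ok=F), TRANSFORM:-, EMIT:-] out:-; bubbles=2
Tick 3: [PARSE:P3(v=19,ok=F), VALIDATE:P2(v=12,ok=F), TRANSFORM:P1(v=0,ok=F), EMIT:-] out:-; bubbles=1
Tick 4: [PARSE:P4(v=15,ok=F), VALIDATE:P3(v=19,ok=T), TRANSFORM:P2(v=0,ok=F), EMIT:P1(v=0,ok=F)] out:-; bubbles=0
Tick 5: [PARSE:-, VALIDATE:P4(v=15,ok=F), TRANSFORM:P3(v=76,ok=T), EMIT:P2(v=0,ok=F)] out:P1(v=0); bubbles=1
Tick 6: [PARSE:P5(v=16,ok=F), VALIDATE:-, TRANSFORM:P4(v=0,ok=F), EMIT:P3(v=76,ok=T)] out:P2(v=0); bubbles=1
Tick 7: [PARSE:-, VALIDATE:P5(v=16,ok=F), TRANSFORM:-, EMIT:P4(v=0,ok=F)] out:P3(v=76); bubbles=2
Tick 8: [PARSE:-, VALIDATE:-, TRANSFORM:P5(v=0,ok=F), EMIT:-] out:P4(v=0); bubbles=3
Tick 9: [PARSE:-, VALIDATE:-, TRANSFORM:-, EMIT:P5(v=0,ok=F)] out:-; bubbles=3
Tick 10: [PARSE:-, VALIDATE:-, TRANSFORM:-, EMIT:-] out:P5(v=0); bubbles=4
Total bubble-slots: 20

Answer: 20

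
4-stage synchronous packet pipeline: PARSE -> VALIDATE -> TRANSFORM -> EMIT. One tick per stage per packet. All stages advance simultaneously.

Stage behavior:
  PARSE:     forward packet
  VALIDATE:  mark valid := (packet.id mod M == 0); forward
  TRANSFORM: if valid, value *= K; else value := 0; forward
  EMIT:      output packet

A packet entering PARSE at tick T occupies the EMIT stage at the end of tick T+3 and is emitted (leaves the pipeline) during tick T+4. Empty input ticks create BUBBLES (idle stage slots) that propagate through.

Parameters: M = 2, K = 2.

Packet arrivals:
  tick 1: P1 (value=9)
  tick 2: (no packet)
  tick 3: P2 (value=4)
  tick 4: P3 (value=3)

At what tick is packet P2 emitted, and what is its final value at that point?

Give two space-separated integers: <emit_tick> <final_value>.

Answer: 7 8

Derivation:
Tick 1: [PARSE:P1(v=9,ok=F), VALIDATE:-, TRANSFORM:-, EMIT:-] out:-; in:P1
Tick 2: [PARSE:-, VALIDATE:P1(v=9,ok=F), TRANSFORM:-, EMIT:-] out:-; in:-
Tick 3: [PARSE:P2(v=4,ok=F), VALIDATE:-, TRANSFORM:P1(v=0,ok=F), EMIT:-] out:-; in:P2
Tick 4: [PARSE:P3(v=3,ok=F), VALIDATE:P2(v=4,ok=T), TRANSFORM:-, EMIT:P1(v=0,ok=F)] out:-; in:P3
Tick 5: [PARSE:-, VALIDATE:P3(v=3,ok=F), TRANSFORM:P2(v=8,ok=T), EMIT:-] out:P1(v=0); in:-
Tick 6: [PARSE:-, VALIDATE:-, TRANSFORM:P3(v=0,ok=F), EMIT:P2(v=8,ok=T)] out:-; in:-
Tick 7: [PARSE:-, VALIDATE:-, TRANSFORM:-, EMIT:P3(v=0,ok=F)] out:P2(v=8); in:-
Tick 8: [PARSE:-, VALIDATE:-, TRANSFORM:-, EMIT:-] out:P3(v=0); in:-
P2: arrives tick 3, valid=True (id=2, id%2=0), emit tick 7, final value 8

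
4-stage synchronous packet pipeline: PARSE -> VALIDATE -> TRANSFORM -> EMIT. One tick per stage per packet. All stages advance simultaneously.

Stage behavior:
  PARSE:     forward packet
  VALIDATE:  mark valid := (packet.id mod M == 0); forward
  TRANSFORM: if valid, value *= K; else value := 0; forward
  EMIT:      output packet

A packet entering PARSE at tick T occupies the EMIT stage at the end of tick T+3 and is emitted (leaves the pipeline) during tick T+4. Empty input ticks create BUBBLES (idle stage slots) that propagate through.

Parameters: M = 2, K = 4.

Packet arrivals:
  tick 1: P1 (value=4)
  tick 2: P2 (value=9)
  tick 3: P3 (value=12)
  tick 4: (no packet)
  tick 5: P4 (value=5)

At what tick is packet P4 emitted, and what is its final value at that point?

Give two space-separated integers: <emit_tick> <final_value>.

Answer: 9 20

Derivation:
Tick 1: [PARSE:P1(v=4,ok=F), VALIDATE:-, TRANSFORM:-, EMIT:-] out:-; in:P1
Tick 2: [PARSE:P2(v=9,ok=F), VALIDATE:P1(v=4,ok=F), TRANSFORM:-, EMIT:-] out:-; in:P2
Tick 3: [PARSE:P3(v=12,ok=F), VALIDATE:P2(v=9,ok=T), TRANSFORM:P1(v=0,ok=F), EMIT:-] out:-; in:P3
Tick 4: [PARSE:-, VALIDATE:P3(v=12,ok=F), TRANSFORM:P2(v=36,ok=T), EMIT:P1(v=0,ok=F)] out:-; in:-
Tick 5: [PARSE:P4(v=5,ok=F), VALIDATE:-, TRANSFORM:P3(v=0,ok=F), EMIT:P2(v=36,ok=T)] out:P1(v=0); in:P4
Tick 6: [PARSE:-, VALIDATE:P4(v=5,ok=T), TRANSFORM:-, EMIT:P3(v=0,ok=F)] out:P2(v=36); in:-
Tick 7: [PARSE:-, VALIDATE:-, TRANSFORM:P4(v=20,ok=T), EMIT:-] out:P3(v=0); in:-
Tick 8: [PARSE:-, VALIDATE:-, TRANSFORM:-, EMIT:P4(v=20,ok=T)] out:-; in:-
Tick 9: [PARSE:-, VALIDATE:-, TRANSFORM:-, EMIT:-] out:P4(v=20); in:-
P4: arrives tick 5, valid=True (id=4, id%2=0), emit tick 9, final value 20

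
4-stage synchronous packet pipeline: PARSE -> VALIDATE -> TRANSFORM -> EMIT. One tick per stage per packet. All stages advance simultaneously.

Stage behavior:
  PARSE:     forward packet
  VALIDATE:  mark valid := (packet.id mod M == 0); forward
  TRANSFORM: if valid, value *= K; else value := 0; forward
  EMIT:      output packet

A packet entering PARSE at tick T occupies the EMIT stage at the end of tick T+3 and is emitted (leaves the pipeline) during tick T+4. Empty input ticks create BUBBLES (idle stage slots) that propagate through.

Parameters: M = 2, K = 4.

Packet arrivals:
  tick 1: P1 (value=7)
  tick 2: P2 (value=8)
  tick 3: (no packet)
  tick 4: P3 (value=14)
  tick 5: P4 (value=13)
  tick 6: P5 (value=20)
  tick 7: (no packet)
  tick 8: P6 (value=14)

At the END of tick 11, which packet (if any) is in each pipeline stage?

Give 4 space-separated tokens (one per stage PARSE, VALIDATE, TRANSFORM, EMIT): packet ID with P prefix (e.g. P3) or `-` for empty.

Answer: - - - P6

Derivation:
Tick 1: [PARSE:P1(v=7,ok=F), VALIDATE:-, TRANSFORM:-, EMIT:-] out:-; in:P1
Tick 2: [PARSE:P2(v=8,ok=F), VALIDATE:P1(v=7,ok=F), TRANSFORM:-, EMIT:-] out:-; in:P2
Tick 3: [PARSE:-, VALIDATE:P2(v=8,ok=T), TRANSFORM:P1(v=0,ok=F), EMIT:-] out:-; in:-
Tick 4: [PARSE:P3(v=14,ok=F), VALIDATE:-, TRANSFORM:P2(v=32,ok=T), EMIT:P1(v=0,ok=F)] out:-; in:P3
Tick 5: [PARSE:P4(v=13,ok=F), VALIDATE:P3(v=14,ok=F), TRANSFORM:-, EMIT:P2(v=32,ok=T)] out:P1(v=0); in:P4
Tick 6: [PARSE:P5(v=20,ok=F), VALIDATE:P4(v=13,ok=T), TRANSFORM:P3(v=0,ok=F), EMIT:-] out:P2(v=32); in:P5
Tick 7: [PARSE:-, VALIDATE:P5(v=20,ok=F), TRANSFORM:P4(v=52,ok=T), EMIT:P3(v=0,ok=F)] out:-; in:-
Tick 8: [PARSE:P6(v=14,ok=F), VALIDATE:-, TRANSFORM:P5(v=0,ok=F), EMIT:P4(v=52,ok=T)] out:P3(v=0); in:P6
Tick 9: [PARSE:-, VALIDATE:P6(v=14,ok=T), TRANSFORM:-, EMIT:P5(v=0,ok=F)] out:P4(v=52); in:-
Tick 10: [PARSE:-, VALIDATE:-, TRANSFORM:P6(v=56,ok=T), EMIT:-] out:P5(v=0); in:-
Tick 11: [PARSE:-, VALIDATE:-, TRANSFORM:-, EMIT:P6(v=56,ok=T)] out:-; in:-
At end of tick 11: ['-', '-', '-', 'P6']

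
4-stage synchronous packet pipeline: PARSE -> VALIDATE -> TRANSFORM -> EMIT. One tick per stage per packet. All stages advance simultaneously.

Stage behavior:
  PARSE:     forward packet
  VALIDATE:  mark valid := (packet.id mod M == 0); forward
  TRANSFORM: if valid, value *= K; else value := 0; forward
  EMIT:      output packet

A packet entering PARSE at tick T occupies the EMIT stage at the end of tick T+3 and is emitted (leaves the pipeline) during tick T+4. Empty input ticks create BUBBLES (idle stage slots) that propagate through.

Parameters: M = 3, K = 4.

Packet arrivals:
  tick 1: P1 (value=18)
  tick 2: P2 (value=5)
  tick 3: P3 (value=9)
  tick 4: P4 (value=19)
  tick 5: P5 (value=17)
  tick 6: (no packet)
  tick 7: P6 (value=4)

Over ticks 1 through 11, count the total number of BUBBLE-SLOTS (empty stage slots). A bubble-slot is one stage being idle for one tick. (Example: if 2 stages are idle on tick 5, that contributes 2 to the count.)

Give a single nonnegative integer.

Answer: 20

Derivation:
Tick 1: [PARSE:P1(v=18,ok=F), VALIDATE:-, TRANSFORM:-, EMIT:-] out:-; bubbles=3
Tick 2: [PARSE:P2(v=5,ok=F), VALIDATE:P1(v=18,ok=F), TRANSFORM:-, EMIT:-] out:-; bubbles=2
Tick 3: [PARSE:P3(v=9,ok=F), VALIDATE:P2(v=5,ok=F), TRANSFORM:P1(v=0,ok=F), EMIT:-] out:-; bubbles=1
Tick 4: [PARSE:P4(v=19,ok=F), VALIDATE:P3(v=9,ok=T), TRANSFORM:P2(v=0,ok=F), EMIT:P1(v=0,ok=F)] out:-; bubbles=0
Tick 5: [PARSE:P5(v=17,ok=F), VALIDATE:P4(v=19,ok=F), TRANSFORM:P3(v=36,ok=T), EMIT:P2(v=0,ok=F)] out:P1(v=0); bubbles=0
Tick 6: [PARSE:-, VALIDATE:P5(v=17,ok=F), TRANSFORM:P4(v=0,ok=F), EMIT:P3(v=36,ok=T)] out:P2(v=0); bubbles=1
Tick 7: [PARSE:P6(v=4,ok=F), VALIDATE:-, TRANSFORM:P5(v=0,ok=F), EMIT:P4(v=0,ok=F)] out:P3(v=36); bubbles=1
Tick 8: [PARSE:-, VALIDATE:P6(v=4,ok=T), TRANSFORM:-, EMIT:P5(v=0,ok=F)] out:P4(v=0); bubbles=2
Tick 9: [PARSE:-, VALIDATE:-, TRANSFORM:P6(v=16,ok=T), EMIT:-] out:P5(v=0); bubbles=3
Tick 10: [PARSE:-, VALIDATE:-, TRANSFORM:-, EMIT:P6(v=16,ok=T)] out:-; bubbles=3
Tick 11: [PARSE:-, VALIDATE:-, TRANSFORM:-, EMIT:-] out:P6(v=16); bubbles=4
Total bubble-slots: 20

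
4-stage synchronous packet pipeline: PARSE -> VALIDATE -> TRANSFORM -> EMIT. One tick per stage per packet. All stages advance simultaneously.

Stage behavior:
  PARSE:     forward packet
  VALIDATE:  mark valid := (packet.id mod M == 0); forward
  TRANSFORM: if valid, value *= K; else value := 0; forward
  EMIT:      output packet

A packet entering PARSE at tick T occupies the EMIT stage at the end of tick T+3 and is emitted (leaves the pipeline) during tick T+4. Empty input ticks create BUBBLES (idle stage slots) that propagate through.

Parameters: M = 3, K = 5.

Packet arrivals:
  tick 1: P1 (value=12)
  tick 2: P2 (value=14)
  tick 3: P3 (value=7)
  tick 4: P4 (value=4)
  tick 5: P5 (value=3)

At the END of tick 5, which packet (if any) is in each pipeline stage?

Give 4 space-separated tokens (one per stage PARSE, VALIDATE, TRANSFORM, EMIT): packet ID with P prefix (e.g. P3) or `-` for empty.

Tick 1: [PARSE:P1(v=12,ok=F), VALIDATE:-, TRANSFORM:-, EMIT:-] out:-; in:P1
Tick 2: [PARSE:P2(v=14,ok=F), VALIDATE:P1(v=12,ok=F), TRANSFORM:-, EMIT:-] out:-; in:P2
Tick 3: [PARSE:P3(v=7,ok=F), VALIDATE:P2(v=14,ok=F), TRANSFORM:P1(v=0,ok=F), EMIT:-] out:-; in:P3
Tick 4: [PARSE:P4(v=4,ok=F), VALIDATE:P3(v=7,ok=T), TRANSFORM:P2(v=0,ok=F), EMIT:P1(v=0,ok=F)] out:-; in:P4
Tick 5: [PARSE:P5(v=3,ok=F), VALIDATE:P4(v=4,ok=F), TRANSFORM:P3(v=35,ok=T), EMIT:P2(v=0,ok=F)] out:P1(v=0); in:P5
At end of tick 5: ['P5', 'P4', 'P3', 'P2']

Answer: P5 P4 P3 P2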